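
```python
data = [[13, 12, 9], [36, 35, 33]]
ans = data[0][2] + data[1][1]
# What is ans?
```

Answer: 44

Derivation:
Trace (tracking ans):
data = [[13, 12, 9], [36, 35, 33]]  # -> data = [[13, 12, 9], [36, 35, 33]]
ans = data[0][2] + data[1][1]  # -> ans = 44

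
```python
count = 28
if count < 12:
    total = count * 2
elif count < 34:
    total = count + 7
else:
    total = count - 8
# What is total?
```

Answer: 35

Derivation:
Trace (tracking total):
count = 28  # -> count = 28
if count < 12:  # condition is False
elif count < 34:  # condition is True
    total = count + 7  # -> total = 35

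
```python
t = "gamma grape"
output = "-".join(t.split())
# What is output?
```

Trace (tracking output):
t = 'gamma grape'  # -> t = 'gamma grape'
output = '-'.join(t.split())  # -> output = 'gamma-grape'

Answer: 'gamma-grape'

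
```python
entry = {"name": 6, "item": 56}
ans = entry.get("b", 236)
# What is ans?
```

Trace (tracking ans):
entry = {'name': 6, 'item': 56}  # -> entry = {'name': 6, 'item': 56}
ans = entry.get('b', 236)  # -> ans = 236

Answer: 236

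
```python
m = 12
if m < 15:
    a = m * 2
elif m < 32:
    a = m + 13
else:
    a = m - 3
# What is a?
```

Answer: 24

Derivation:
Trace (tracking a):
m = 12  # -> m = 12
if m < 15:  # condition is True
    a = m * 2  # -> a = 24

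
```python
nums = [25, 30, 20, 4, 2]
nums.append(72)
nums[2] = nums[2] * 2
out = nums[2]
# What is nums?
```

Answer: [25, 30, 40, 4, 2, 72]

Derivation:
Trace (tracking nums):
nums = [25, 30, 20, 4, 2]  # -> nums = [25, 30, 20, 4, 2]
nums.append(72)  # -> nums = [25, 30, 20, 4, 2, 72]
nums[2] = nums[2] * 2  # -> nums = [25, 30, 40, 4, 2, 72]
out = nums[2]  # -> out = 40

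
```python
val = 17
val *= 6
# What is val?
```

Trace (tracking val):
val = 17  # -> val = 17
val *= 6  # -> val = 102

Answer: 102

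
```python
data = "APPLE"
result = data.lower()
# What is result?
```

Answer: 'apple'

Derivation:
Trace (tracking result):
data = 'APPLE'  # -> data = 'APPLE'
result = data.lower()  # -> result = 'apple'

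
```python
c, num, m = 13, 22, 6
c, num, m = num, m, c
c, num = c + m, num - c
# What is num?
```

Trace (tracking num):
c, num, m = (13, 22, 6)  # -> c = 13, num = 22, m = 6
c, num, m = (num, m, c)  # -> c = 22, num = 6, m = 13
c, num = (c + m, num - c)  # -> c = 35, num = -16

Answer: -16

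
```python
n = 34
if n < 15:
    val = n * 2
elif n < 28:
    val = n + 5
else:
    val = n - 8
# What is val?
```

Answer: 26

Derivation:
Trace (tracking val):
n = 34  # -> n = 34
if n < 15:  # condition is False
elif n < 28:  # condition is False
else:
    val = n - 8  # -> val = 26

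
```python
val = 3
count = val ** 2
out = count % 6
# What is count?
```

Trace (tracking count):
val = 3  # -> val = 3
count = val ** 2  # -> count = 9
out = count % 6  # -> out = 3

Answer: 9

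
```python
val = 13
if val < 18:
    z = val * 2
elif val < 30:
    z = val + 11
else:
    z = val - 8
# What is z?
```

Answer: 26

Derivation:
Trace (tracking z):
val = 13  # -> val = 13
if val < 18:  # condition is True
    z = val * 2  # -> z = 26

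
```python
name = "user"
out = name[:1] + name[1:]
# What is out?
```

Trace (tracking out):
name = 'user'  # -> name = 'user'
out = name[:1] + name[1:]  # -> out = 'user'

Answer: 'user'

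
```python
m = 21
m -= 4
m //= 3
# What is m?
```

Answer: 5

Derivation:
Trace (tracking m):
m = 21  # -> m = 21
m -= 4  # -> m = 17
m //= 3  # -> m = 5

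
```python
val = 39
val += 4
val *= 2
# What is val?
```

Trace (tracking val):
val = 39  # -> val = 39
val += 4  # -> val = 43
val *= 2  # -> val = 86

Answer: 86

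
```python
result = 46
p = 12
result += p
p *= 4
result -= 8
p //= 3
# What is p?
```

Answer: 16

Derivation:
Trace (tracking p):
result = 46  # -> result = 46
p = 12  # -> p = 12
result += p  # -> result = 58
p *= 4  # -> p = 48
result -= 8  # -> result = 50
p //= 3  # -> p = 16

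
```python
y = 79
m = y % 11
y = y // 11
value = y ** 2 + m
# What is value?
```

Trace (tracking value):
y = 79  # -> y = 79
m = y % 11  # -> m = 2
y = y // 11  # -> y = 7
value = y ** 2 + m  # -> value = 51

Answer: 51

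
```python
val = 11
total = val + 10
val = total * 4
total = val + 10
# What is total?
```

Answer: 94

Derivation:
Trace (tracking total):
val = 11  # -> val = 11
total = val + 10  # -> total = 21
val = total * 4  # -> val = 84
total = val + 10  # -> total = 94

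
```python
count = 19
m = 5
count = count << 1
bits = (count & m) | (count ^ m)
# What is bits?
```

Answer: 39

Derivation:
Trace (tracking bits):
count = 19  # -> count = 19
m = 5  # -> m = 5
count = count << 1  # -> count = 38
bits = count & m | count ^ m  # -> bits = 39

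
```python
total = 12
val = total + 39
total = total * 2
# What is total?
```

Answer: 24

Derivation:
Trace (tracking total):
total = 12  # -> total = 12
val = total + 39  # -> val = 51
total = total * 2  # -> total = 24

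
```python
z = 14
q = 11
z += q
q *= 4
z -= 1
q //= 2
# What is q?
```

Trace (tracking q):
z = 14  # -> z = 14
q = 11  # -> q = 11
z += q  # -> z = 25
q *= 4  # -> q = 44
z -= 1  # -> z = 24
q //= 2  # -> q = 22

Answer: 22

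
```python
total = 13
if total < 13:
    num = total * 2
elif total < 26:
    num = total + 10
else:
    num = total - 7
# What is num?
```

Answer: 23

Derivation:
Trace (tracking num):
total = 13  # -> total = 13
if total < 13:  # condition is False
elif total < 26:  # condition is True
    num = total + 10  # -> num = 23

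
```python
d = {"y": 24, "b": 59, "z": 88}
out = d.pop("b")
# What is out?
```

Answer: 59

Derivation:
Trace (tracking out):
d = {'y': 24, 'b': 59, 'z': 88}  # -> d = {'y': 24, 'b': 59, 'z': 88}
out = d.pop('b')  # -> out = 59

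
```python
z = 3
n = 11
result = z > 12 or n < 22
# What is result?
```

Trace (tracking result):
z = 3  # -> z = 3
n = 11  # -> n = 11
result = z > 12 or n < 22  # -> result = True

Answer: True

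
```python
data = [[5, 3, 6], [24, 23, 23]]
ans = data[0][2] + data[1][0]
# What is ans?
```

Answer: 30

Derivation:
Trace (tracking ans):
data = [[5, 3, 6], [24, 23, 23]]  # -> data = [[5, 3, 6], [24, 23, 23]]
ans = data[0][2] + data[1][0]  # -> ans = 30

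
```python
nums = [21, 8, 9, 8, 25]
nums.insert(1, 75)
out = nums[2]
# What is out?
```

Answer: 8

Derivation:
Trace (tracking out):
nums = [21, 8, 9, 8, 25]  # -> nums = [21, 8, 9, 8, 25]
nums.insert(1, 75)  # -> nums = [21, 75, 8, 9, 8, 25]
out = nums[2]  # -> out = 8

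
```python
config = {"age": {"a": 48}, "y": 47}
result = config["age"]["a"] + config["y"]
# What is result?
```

Answer: 95

Derivation:
Trace (tracking result):
config = {'age': {'a': 48}, 'y': 47}  # -> config = {'age': {'a': 48}, 'y': 47}
result = config['age']['a'] + config['y']  # -> result = 95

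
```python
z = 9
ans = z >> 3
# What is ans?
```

Trace (tracking ans):
z = 9  # -> z = 9
ans = z >> 3  # -> ans = 1

Answer: 1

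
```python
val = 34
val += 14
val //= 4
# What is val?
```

Trace (tracking val):
val = 34  # -> val = 34
val += 14  # -> val = 48
val //= 4  # -> val = 12

Answer: 12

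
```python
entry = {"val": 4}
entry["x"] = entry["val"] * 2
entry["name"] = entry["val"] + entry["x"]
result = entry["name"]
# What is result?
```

Trace (tracking result):
entry = {'val': 4}  # -> entry = {'val': 4}
entry['x'] = entry['val'] * 2  # -> entry = {'val': 4, 'x': 8}
entry['name'] = entry['val'] + entry['x']  # -> entry = {'val': 4, 'x': 8, 'name': 12}
result = entry['name']  # -> result = 12

Answer: 12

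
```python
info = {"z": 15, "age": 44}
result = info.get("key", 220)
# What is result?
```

Trace (tracking result):
info = {'z': 15, 'age': 44}  # -> info = {'z': 15, 'age': 44}
result = info.get('key', 220)  # -> result = 220

Answer: 220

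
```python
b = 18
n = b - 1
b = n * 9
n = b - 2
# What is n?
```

Trace (tracking n):
b = 18  # -> b = 18
n = b - 1  # -> n = 17
b = n * 9  # -> b = 153
n = b - 2  # -> n = 151

Answer: 151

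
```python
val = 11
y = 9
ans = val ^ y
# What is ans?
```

Trace (tracking ans):
val = 11  # -> val = 11
y = 9  # -> y = 9
ans = val ^ y  # -> ans = 2

Answer: 2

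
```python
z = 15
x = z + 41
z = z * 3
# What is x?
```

Trace (tracking x):
z = 15  # -> z = 15
x = z + 41  # -> x = 56
z = z * 3  # -> z = 45

Answer: 56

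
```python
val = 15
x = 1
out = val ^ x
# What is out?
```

Trace (tracking out):
val = 15  # -> val = 15
x = 1  # -> x = 1
out = val ^ x  # -> out = 14

Answer: 14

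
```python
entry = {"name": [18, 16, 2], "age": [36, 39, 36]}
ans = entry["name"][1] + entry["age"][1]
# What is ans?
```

Trace (tracking ans):
entry = {'name': [18, 16, 2], 'age': [36, 39, 36]}  # -> entry = {'name': [18, 16, 2], 'age': [36, 39, 36]}
ans = entry['name'][1] + entry['age'][1]  # -> ans = 55

Answer: 55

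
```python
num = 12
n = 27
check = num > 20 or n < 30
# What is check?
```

Trace (tracking check):
num = 12  # -> num = 12
n = 27  # -> n = 27
check = num > 20 or n < 30  # -> check = True

Answer: True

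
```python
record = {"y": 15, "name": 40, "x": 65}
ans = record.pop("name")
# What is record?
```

Answer: {'y': 15, 'x': 65}

Derivation:
Trace (tracking record):
record = {'y': 15, 'name': 40, 'x': 65}  # -> record = {'y': 15, 'name': 40, 'x': 65}
ans = record.pop('name')  # -> ans = 40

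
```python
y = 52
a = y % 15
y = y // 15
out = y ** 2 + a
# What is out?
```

Answer: 16

Derivation:
Trace (tracking out):
y = 52  # -> y = 52
a = y % 15  # -> a = 7
y = y // 15  # -> y = 3
out = y ** 2 + a  # -> out = 16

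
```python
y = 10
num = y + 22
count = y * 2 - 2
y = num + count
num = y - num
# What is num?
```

Trace (tracking num):
y = 10  # -> y = 10
num = y + 22  # -> num = 32
count = y * 2 - 2  # -> count = 18
y = num + count  # -> y = 50
num = y - num  # -> num = 18

Answer: 18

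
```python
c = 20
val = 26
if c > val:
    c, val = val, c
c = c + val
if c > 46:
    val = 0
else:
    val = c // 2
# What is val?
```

Trace (tracking val):
c = 20  # -> c = 20
val = 26  # -> val = 26
if c > val:  # condition is False
c = c + val  # -> c = 46
if c > 46:  # condition is False
else:
    val = c // 2  # -> val = 23

Answer: 23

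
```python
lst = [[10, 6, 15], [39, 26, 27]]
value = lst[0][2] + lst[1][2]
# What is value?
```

Answer: 42

Derivation:
Trace (tracking value):
lst = [[10, 6, 15], [39, 26, 27]]  # -> lst = [[10, 6, 15], [39, 26, 27]]
value = lst[0][2] + lst[1][2]  # -> value = 42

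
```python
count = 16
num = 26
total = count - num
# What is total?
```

Answer: -10

Derivation:
Trace (tracking total):
count = 16  # -> count = 16
num = 26  # -> num = 26
total = count - num  # -> total = -10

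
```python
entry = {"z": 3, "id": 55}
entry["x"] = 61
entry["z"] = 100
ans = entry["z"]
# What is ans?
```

Trace (tracking ans):
entry = {'z': 3, 'id': 55}  # -> entry = {'z': 3, 'id': 55}
entry['x'] = 61  # -> entry = {'z': 3, 'id': 55, 'x': 61}
entry['z'] = 100  # -> entry = {'z': 100, 'id': 55, 'x': 61}
ans = entry['z']  # -> ans = 100

Answer: 100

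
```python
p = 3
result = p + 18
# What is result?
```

Trace (tracking result):
p = 3  # -> p = 3
result = p + 18  # -> result = 21

Answer: 21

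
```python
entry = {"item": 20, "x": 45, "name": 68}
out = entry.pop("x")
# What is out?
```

Trace (tracking out):
entry = {'item': 20, 'x': 45, 'name': 68}  # -> entry = {'item': 20, 'x': 45, 'name': 68}
out = entry.pop('x')  # -> out = 45

Answer: 45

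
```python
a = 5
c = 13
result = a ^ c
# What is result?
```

Answer: 8

Derivation:
Trace (tracking result):
a = 5  # -> a = 5
c = 13  # -> c = 13
result = a ^ c  # -> result = 8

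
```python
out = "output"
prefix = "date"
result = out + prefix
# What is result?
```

Trace (tracking result):
out = 'output'  # -> out = 'output'
prefix = 'date'  # -> prefix = 'date'
result = out + prefix  # -> result = 'outputdate'

Answer: 'outputdate'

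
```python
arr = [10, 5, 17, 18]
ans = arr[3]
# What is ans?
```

Trace (tracking ans):
arr = [10, 5, 17, 18]  # -> arr = [10, 5, 17, 18]
ans = arr[3]  # -> ans = 18

Answer: 18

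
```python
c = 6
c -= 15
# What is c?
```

Trace (tracking c):
c = 6  # -> c = 6
c -= 15  # -> c = -9

Answer: -9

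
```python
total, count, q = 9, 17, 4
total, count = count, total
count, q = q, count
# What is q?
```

Trace (tracking q):
total, count, q = (9, 17, 4)  # -> total = 9, count = 17, q = 4
total, count = (count, total)  # -> total = 17, count = 9
count, q = (q, count)  # -> count = 4, q = 9

Answer: 9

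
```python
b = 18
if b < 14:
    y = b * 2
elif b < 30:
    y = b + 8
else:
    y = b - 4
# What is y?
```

Answer: 26

Derivation:
Trace (tracking y):
b = 18  # -> b = 18
if b < 14:  # condition is False
elif b < 30:  # condition is True
    y = b + 8  # -> y = 26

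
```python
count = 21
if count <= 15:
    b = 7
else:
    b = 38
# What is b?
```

Trace (tracking b):
count = 21  # -> count = 21
if count <= 15:  # condition is False
else:
    b = 38  # -> b = 38

Answer: 38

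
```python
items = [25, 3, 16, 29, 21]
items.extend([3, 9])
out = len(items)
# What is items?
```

Answer: [25, 3, 16, 29, 21, 3, 9]

Derivation:
Trace (tracking items):
items = [25, 3, 16, 29, 21]  # -> items = [25, 3, 16, 29, 21]
items.extend([3, 9])  # -> items = [25, 3, 16, 29, 21, 3, 9]
out = len(items)  # -> out = 7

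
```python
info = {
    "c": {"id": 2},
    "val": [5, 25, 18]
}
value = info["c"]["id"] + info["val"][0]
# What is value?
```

Trace (tracking value):
info = {'c': {'id': 2}, 'val': [5, 25, 18]}  # -> info = {'c': {'id': 2}, 'val': [5, 25, 18]}
value = info['c']['id'] + info['val'][0]  # -> value = 7

Answer: 7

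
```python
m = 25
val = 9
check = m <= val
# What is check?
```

Answer: False

Derivation:
Trace (tracking check):
m = 25  # -> m = 25
val = 9  # -> val = 9
check = m <= val  # -> check = False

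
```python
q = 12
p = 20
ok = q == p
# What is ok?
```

Answer: False

Derivation:
Trace (tracking ok):
q = 12  # -> q = 12
p = 20  # -> p = 20
ok = q == p  # -> ok = False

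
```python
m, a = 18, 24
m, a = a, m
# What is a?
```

Answer: 18

Derivation:
Trace (tracking a):
m, a = (18, 24)  # -> m = 18, a = 24
m, a = (a, m)  # -> m = 24, a = 18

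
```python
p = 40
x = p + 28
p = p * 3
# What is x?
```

Trace (tracking x):
p = 40  # -> p = 40
x = p + 28  # -> x = 68
p = p * 3  # -> p = 120

Answer: 68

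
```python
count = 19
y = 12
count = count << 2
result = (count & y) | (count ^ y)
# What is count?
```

Trace (tracking count):
count = 19  # -> count = 19
y = 12  # -> y = 12
count = count << 2  # -> count = 76
result = count & y | count ^ y  # -> result = 76

Answer: 76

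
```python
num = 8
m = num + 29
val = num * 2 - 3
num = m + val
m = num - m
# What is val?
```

Answer: 13

Derivation:
Trace (tracking val):
num = 8  # -> num = 8
m = num + 29  # -> m = 37
val = num * 2 - 3  # -> val = 13
num = m + val  # -> num = 50
m = num - m  # -> m = 13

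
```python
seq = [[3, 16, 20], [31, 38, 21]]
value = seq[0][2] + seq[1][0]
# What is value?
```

Trace (tracking value):
seq = [[3, 16, 20], [31, 38, 21]]  # -> seq = [[3, 16, 20], [31, 38, 21]]
value = seq[0][2] + seq[1][0]  # -> value = 51

Answer: 51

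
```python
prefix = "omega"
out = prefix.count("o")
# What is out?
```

Trace (tracking out):
prefix = 'omega'  # -> prefix = 'omega'
out = prefix.count('o')  # -> out = 1

Answer: 1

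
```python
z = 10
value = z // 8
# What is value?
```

Trace (tracking value):
z = 10  # -> z = 10
value = z // 8  # -> value = 1

Answer: 1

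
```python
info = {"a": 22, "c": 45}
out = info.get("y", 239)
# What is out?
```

Trace (tracking out):
info = {'a': 22, 'c': 45}  # -> info = {'a': 22, 'c': 45}
out = info.get('y', 239)  # -> out = 239

Answer: 239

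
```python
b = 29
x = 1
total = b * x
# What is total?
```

Trace (tracking total):
b = 29  # -> b = 29
x = 1  # -> x = 1
total = b * x  # -> total = 29

Answer: 29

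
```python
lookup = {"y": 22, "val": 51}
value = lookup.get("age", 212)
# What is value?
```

Answer: 212

Derivation:
Trace (tracking value):
lookup = {'y': 22, 'val': 51}  # -> lookup = {'y': 22, 'val': 51}
value = lookup.get('age', 212)  # -> value = 212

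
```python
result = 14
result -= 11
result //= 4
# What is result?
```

Trace (tracking result):
result = 14  # -> result = 14
result -= 11  # -> result = 3
result //= 4  # -> result = 0

Answer: 0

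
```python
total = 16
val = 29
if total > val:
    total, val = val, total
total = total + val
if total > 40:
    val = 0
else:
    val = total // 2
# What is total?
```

Answer: 45

Derivation:
Trace (tracking total):
total = 16  # -> total = 16
val = 29  # -> val = 29
if total > val:  # condition is False
total = total + val  # -> total = 45
if total > 40:  # condition is True
    val = 0  # -> val = 0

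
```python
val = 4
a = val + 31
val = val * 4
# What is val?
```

Trace (tracking val):
val = 4  # -> val = 4
a = val + 31  # -> a = 35
val = val * 4  # -> val = 16

Answer: 16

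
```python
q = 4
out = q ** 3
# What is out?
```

Trace (tracking out):
q = 4  # -> q = 4
out = q ** 3  # -> out = 64

Answer: 64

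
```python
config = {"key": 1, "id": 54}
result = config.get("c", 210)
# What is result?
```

Answer: 210

Derivation:
Trace (tracking result):
config = {'key': 1, 'id': 54}  # -> config = {'key': 1, 'id': 54}
result = config.get('c', 210)  # -> result = 210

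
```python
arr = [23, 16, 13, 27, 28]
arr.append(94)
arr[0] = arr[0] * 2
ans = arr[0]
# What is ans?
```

Trace (tracking ans):
arr = [23, 16, 13, 27, 28]  # -> arr = [23, 16, 13, 27, 28]
arr.append(94)  # -> arr = [23, 16, 13, 27, 28, 94]
arr[0] = arr[0] * 2  # -> arr = [46, 16, 13, 27, 28, 94]
ans = arr[0]  # -> ans = 46

Answer: 46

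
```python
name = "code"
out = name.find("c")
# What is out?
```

Trace (tracking out):
name = 'code'  # -> name = 'code'
out = name.find('c')  # -> out = 0

Answer: 0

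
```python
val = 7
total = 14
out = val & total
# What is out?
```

Trace (tracking out):
val = 7  # -> val = 7
total = 14  # -> total = 14
out = val & total  # -> out = 6

Answer: 6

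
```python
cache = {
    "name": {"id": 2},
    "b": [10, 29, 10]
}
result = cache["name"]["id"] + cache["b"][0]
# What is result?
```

Trace (tracking result):
cache = {'name': {'id': 2}, 'b': [10, 29, 10]}  # -> cache = {'name': {'id': 2}, 'b': [10, 29, 10]}
result = cache['name']['id'] + cache['b'][0]  # -> result = 12

Answer: 12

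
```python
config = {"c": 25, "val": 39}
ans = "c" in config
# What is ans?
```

Answer: True

Derivation:
Trace (tracking ans):
config = {'c': 25, 'val': 39}  # -> config = {'c': 25, 'val': 39}
ans = 'c' in config  # -> ans = True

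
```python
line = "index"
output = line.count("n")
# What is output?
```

Trace (tracking output):
line = 'index'  # -> line = 'index'
output = line.count('n')  # -> output = 1

Answer: 1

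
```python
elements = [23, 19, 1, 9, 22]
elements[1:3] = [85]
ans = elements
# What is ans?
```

Answer: [23, 85, 9, 22]

Derivation:
Trace (tracking ans):
elements = [23, 19, 1, 9, 22]  # -> elements = [23, 19, 1, 9, 22]
elements[1:3] = [85]  # -> elements = [23, 85, 9, 22]
ans = elements  # -> ans = [23, 85, 9, 22]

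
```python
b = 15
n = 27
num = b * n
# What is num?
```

Answer: 405

Derivation:
Trace (tracking num):
b = 15  # -> b = 15
n = 27  # -> n = 27
num = b * n  # -> num = 405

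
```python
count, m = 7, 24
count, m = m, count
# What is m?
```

Answer: 7

Derivation:
Trace (tracking m):
count, m = (7, 24)  # -> count = 7, m = 24
count, m = (m, count)  # -> count = 24, m = 7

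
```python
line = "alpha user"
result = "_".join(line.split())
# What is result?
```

Trace (tracking result):
line = 'alpha user'  # -> line = 'alpha user'
result = '_'.join(line.split())  # -> result = 'alpha_user'

Answer: 'alpha_user'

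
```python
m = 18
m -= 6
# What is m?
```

Trace (tracking m):
m = 18  # -> m = 18
m -= 6  # -> m = 12

Answer: 12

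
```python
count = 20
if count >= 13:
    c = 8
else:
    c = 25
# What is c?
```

Trace (tracking c):
count = 20  # -> count = 20
if count >= 13:  # condition is True
    c = 8  # -> c = 8

Answer: 8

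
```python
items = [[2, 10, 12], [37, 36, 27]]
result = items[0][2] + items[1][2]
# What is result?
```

Answer: 39

Derivation:
Trace (tracking result):
items = [[2, 10, 12], [37, 36, 27]]  # -> items = [[2, 10, 12], [37, 36, 27]]
result = items[0][2] + items[1][2]  # -> result = 39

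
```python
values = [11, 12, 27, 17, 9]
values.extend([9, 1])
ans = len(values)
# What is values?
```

Answer: [11, 12, 27, 17, 9, 9, 1]

Derivation:
Trace (tracking values):
values = [11, 12, 27, 17, 9]  # -> values = [11, 12, 27, 17, 9]
values.extend([9, 1])  # -> values = [11, 12, 27, 17, 9, 9, 1]
ans = len(values)  # -> ans = 7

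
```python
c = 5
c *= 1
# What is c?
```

Answer: 5

Derivation:
Trace (tracking c):
c = 5  # -> c = 5
c *= 1  # -> c = 5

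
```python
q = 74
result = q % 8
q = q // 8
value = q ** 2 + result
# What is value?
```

Trace (tracking value):
q = 74  # -> q = 74
result = q % 8  # -> result = 2
q = q // 8  # -> q = 9
value = q ** 2 + result  # -> value = 83

Answer: 83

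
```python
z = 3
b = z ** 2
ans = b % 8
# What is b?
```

Answer: 9

Derivation:
Trace (tracking b):
z = 3  # -> z = 3
b = z ** 2  # -> b = 9
ans = b % 8  # -> ans = 1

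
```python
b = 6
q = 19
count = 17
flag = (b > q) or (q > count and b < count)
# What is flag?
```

Answer: True

Derivation:
Trace (tracking flag):
b = 6  # -> b = 6
q = 19  # -> q = 19
count = 17  # -> count = 17
flag = b > q or (q > count and b < count)  # -> flag = True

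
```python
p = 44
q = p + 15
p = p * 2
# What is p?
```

Trace (tracking p):
p = 44  # -> p = 44
q = p + 15  # -> q = 59
p = p * 2  # -> p = 88

Answer: 88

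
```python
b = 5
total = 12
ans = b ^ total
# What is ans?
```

Trace (tracking ans):
b = 5  # -> b = 5
total = 12  # -> total = 12
ans = b ^ total  # -> ans = 9

Answer: 9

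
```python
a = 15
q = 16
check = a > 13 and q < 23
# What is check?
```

Answer: True

Derivation:
Trace (tracking check):
a = 15  # -> a = 15
q = 16  # -> q = 16
check = a > 13 and q < 23  # -> check = True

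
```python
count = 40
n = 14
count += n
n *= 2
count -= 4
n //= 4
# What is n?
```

Trace (tracking n):
count = 40  # -> count = 40
n = 14  # -> n = 14
count += n  # -> count = 54
n *= 2  # -> n = 28
count -= 4  # -> count = 50
n //= 4  # -> n = 7

Answer: 7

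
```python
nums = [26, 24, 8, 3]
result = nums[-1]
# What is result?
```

Trace (tracking result):
nums = [26, 24, 8, 3]  # -> nums = [26, 24, 8, 3]
result = nums[-1]  # -> result = 3

Answer: 3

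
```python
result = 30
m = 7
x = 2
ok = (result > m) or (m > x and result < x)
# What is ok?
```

Answer: True

Derivation:
Trace (tracking ok):
result = 30  # -> result = 30
m = 7  # -> m = 7
x = 2  # -> x = 2
ok = result > m or (m > x and result < x)  # -> ok = True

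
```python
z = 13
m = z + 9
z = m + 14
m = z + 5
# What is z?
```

Trace (tracking z):
z = 13  # -> z = 13
m = z + 9  # -> m = 22
z = m + 14  # -> z = 36
m = z + 5  # -> m = 41

Answer: 36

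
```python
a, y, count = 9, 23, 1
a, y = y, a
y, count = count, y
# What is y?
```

Trace (tracking y):
a, y, count = (9, 23, 1)  # -> a = 9, y = 23, count = 1
a, y = (y, a)  # -> a = 23, y = 9
y, count = (count, y)  # -> y = 1, count = 9

Answer: 1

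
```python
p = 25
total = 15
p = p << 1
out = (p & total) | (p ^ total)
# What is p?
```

Answer: 50

Derivation:
Trace (tracking p):
p = 25  # -> p = 25
total = 15  # -> total = 15
p = p << 1  # -> p = 50
out = p & total | p ^ total  # -> out = 63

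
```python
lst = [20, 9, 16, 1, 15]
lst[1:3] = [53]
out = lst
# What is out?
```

Trace (tracking out):
lst = [20, 9, 16, 1, 15]  # -> lst = [20, 9, 16, 1, 15]
lst[1:3] = [53]  # -> lst = [20, 53, 1, 15]
out = lst  # -> out = [20, 53, 1, 15]

Answer: [20, 53, 1, 15]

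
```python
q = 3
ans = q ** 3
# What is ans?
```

Trace (tracking ans):
q = 3  # -> q = 3
ans = q ** 3  # -> ans = 27

Answer: 27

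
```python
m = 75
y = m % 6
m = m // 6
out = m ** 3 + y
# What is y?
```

Trace (tracking y):
m = 75  # -> m = 75
y = m % 6  # -> y = 3
m = m // 6  # -> m = 12
out = m ** 3 + y  # -> out = 1731

Answer: 3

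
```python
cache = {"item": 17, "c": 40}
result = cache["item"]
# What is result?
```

Answer: 17

Derivation:
Trace (tracking result):
cache = {'item': 17, 'c': 40}  # -> cache = {'item': 17, 'c': 40}
result = cache['item']  # -> result = 17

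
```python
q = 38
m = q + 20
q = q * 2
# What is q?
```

Trace (tracking q):
q = 38  # -> q = 38
m = q + 20  # -> m = 58
q = q * 2  # -> q = 76

Answer: 76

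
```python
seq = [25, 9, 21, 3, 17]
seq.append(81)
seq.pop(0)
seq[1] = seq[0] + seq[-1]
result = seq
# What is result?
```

Answer: [9, 90, 3, 17, 81]

Derivation:
Trace (tracking result):
seq = [25, 9, 21, 3, 17]  # -> seq = [25, 9, 21, 3, 17]
seq.append(81)  # -> seq = [25, 9, 21, 3, 17, 81]
seq.pop(0)  # -> seq = [9, 21, 3, 17, 81]
seq[1] = seq[0] + seq[-1]  # -> seq = [9, 90, 3, 17, 81]
result = seq  # -> result = [9, 90, 3, 17, 81]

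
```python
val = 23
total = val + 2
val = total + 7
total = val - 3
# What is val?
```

Trace (tracking val):
val = 23  # -> val = 23
total = val + 2  # -> total = 25
val = total + 7  # -> val = 32
total = val - 3  # -> total = 29

Answer: 32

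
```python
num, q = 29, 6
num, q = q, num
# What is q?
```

Trace (tracking q):
num, q = (29, 6)  # -> num = 29, q = 6
num, q = (q, num)  # -> num = 6, q = 29

Answer: 29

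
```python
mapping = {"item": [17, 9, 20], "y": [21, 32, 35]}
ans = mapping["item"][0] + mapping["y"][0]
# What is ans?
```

Trace (tracking ans):
mapping = {'item': [17, 9, 20], 'y': [21, 32, 35]}  # -> mapping = {'item': [17, 9, 20], 'y': [21, 32, 35]}
ans = mapping['item'][0] + mapping['y'][0]  # -> ans = 38

Answer: 38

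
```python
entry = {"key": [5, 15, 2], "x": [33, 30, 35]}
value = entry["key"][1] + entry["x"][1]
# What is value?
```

Trace (tracking value):
entry = {'key': [5, 15, 2], 'x': [33, 30, 35]}  # -> entry = {'key': [5, 15, 2], 'x': [33, 30, 35]}
value = entry['key'][1] + entry['x'][1]  # -> value = 45

Answer: 45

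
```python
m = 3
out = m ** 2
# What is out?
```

Trace (tracking out):
m = 3  # -> m = 3
out = m ** 2  # -> out = 9

Answer: 9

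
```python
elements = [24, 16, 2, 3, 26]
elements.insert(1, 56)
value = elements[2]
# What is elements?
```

Answer: [24, 56, 16, 2, 3, 26]

Derivation:
Trace (tracking elements):
elements = [24, 16, 2, 3, 26]  # -> elements = [24, 16, 2, 3, 26]
elements.insert(1, 56)  # -> elements = [24, 56, 16, 2, 3, 26]
value = elements[2]  # -> value = 16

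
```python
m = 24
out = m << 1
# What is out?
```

Trace (tracking out):
m = 24  # -> m = 24
out = m << 1  # -> out = 48

Answer: 48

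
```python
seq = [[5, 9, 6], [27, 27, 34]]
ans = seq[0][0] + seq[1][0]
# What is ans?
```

Answer: 32

Derivation:
Trace (tracking ans):
seq = [[5, 9, 6], [27, 27, 34]]  # -> seq = [[5, 9, 6], [27, 27, 34]]
ans = seq[0][0] + seq[1][0]  # -> ans = 32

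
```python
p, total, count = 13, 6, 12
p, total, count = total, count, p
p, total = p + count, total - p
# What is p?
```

Answer: 19

Derivation:
Trace (tracking p):
p, total, count = (13, 6, 12)  # -> p = 13, total = 6, count = 12
p, total, count = (total, count, p)  # -> p = 6, total = 12, count = 13
p, total = (p + count, total - p)  # -> p = 19, total = 6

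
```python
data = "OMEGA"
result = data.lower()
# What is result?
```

Answer: 'omega'

Derivation:
Trace (tracking result):
data = 'OMEGA'  # -> data = 'OMEGA'
result = data.lower()  # -> result = 'omega'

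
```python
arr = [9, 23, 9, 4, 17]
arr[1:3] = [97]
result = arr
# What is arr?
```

Answer: [9, 97, 4, 17]

Derivation:
Trace (tracking arr):
arr = [9, 23, 9, 4, 17]  # -> arr = [9, 23, 9, 4, 17]
arr[1:3] = [97]  # -> arr = [9, 97, 4, 17]
result = arr  # -> result = [9, 97, 4, 17]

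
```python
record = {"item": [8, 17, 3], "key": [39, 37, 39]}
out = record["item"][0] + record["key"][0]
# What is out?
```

Answer: 47

Derivation:
Trace (tracking out):
record = {'item': [8, 17, 3], 'key': [39, 37, 39]}  # -> record = {'item': [8, 17, 3], 'key': [39, 37, 39]}
out = record['item'][0] + record['key'][0]  # -> out = 47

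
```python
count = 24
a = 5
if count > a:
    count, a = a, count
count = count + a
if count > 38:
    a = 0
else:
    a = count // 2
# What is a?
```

Trace (tracking a):
count = 24  # -> count = 24
a = 5  # -> a = 5
if count > a:  # condition is True
    count, a = (a, count)  # -> count = 5, a = 24
count = count + a  # -> count = 29
if count > 38:  # condition is False
else:
    a = count // 2  # -> a = 14

Answer: 14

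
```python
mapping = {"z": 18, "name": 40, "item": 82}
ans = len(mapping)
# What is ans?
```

Trace (tracking ans):
mapping = {'z': 18, 'name': 40, 'item': 82}  # -> mapping = {'z': 18, 'name': 40, 'item': 82}
ans = len(mapping)  # -> ans = 3

Answer: 3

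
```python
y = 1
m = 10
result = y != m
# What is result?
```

Answer: True

Derivation:
Trace (tracking result):
y = 1  # -> y = 1
m = 10  # -> m = 10
result = y != m  # -> result = True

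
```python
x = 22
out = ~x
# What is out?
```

Trace (tracking out):
x = 22  # -> x = 22
out = ~x  # -> out = -23

Answer: -23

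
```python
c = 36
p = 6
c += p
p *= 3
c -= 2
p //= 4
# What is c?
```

Answer: 40

Derivation:
Trace (tracking c):
c = 36  # -> c = 36
p = 6  # -> p = 6
c += p  # -> c = 42
p *= 3  # -> p = 18
c -= 2  # -> c = 40
p //= 4  # -> p = 4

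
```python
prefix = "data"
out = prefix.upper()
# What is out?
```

Answer: 'DATA'

Derivation:
Trace (tracking out):
prefix = 'data'  # -> prefix = 'data'
out = prefix.upper()  # -> out = 'DATA'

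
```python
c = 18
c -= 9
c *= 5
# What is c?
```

Answer: 45

Derivation:
Trace (tracking c):
c = 18  # -> c = 18
c -= 9  # -> c = 9
c *= 5  # -> c = 45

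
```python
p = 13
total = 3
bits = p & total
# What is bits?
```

Trace (tracking bits):
p = 13  # -> p = 13
total = 3  # -> total = 3
bits = p & total  # -> bits = 1

Answer: 1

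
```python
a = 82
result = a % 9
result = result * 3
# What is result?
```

Trace (tracking result):
a = 82  # -> a = 82
result = a % 9  # -> result = 1
result = result * 3  # -> result = 3

Answer: 3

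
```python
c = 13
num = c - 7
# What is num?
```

Answer: 6

Derivation:
Trace (tracking num):
c = 13  # -> c = 13
num = c - 7  # -> num = 6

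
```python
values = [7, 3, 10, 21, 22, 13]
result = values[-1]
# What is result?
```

Answer: 13

Derivation:
Trace (tracking result):
values = [7, 3, 10, 21, 22, 13]  # -> values = [7, 3, 10, 21, 22, 13]
result = values[-1]  # -> result = 13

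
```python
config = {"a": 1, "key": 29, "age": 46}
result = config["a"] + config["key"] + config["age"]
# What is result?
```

Trace (tracking result):
config = {'a': 1, 'key': 29, 'age': 46}  # -> config = {'a': 1, 'key': 29, 'age': 46}
result = config['a'] + config['key'] + config['age']  # -> result = 76

Answer: 76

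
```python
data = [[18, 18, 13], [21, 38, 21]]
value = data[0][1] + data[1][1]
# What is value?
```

Answer: 56

Derivation:
Trace (tracking value):
data = [[18, 18, 13], [21, 38, 21]]  # -> data = [[18, 18, 13], [21, 38, 21]]
value = data[0][1] + data[1][1]  # -> value = 56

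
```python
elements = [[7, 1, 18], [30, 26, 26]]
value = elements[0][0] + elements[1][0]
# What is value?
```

Trace (tracking value):
elements = [[7, 1, 18], [30, 26, 26]]  # -> elements = [[7, 1, 18], [30, 26, 26]]
value = elements[0][0] + elements[1][0]  # -> value = 37

Answer: 37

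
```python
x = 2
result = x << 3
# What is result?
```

Answer: 16

Derivation:
Trace (tracking result):
x = 2  # -> x = 2
result = x << 3  # -> result = 16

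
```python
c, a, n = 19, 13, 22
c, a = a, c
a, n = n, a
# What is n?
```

Trace (tracking n):
c, a, n = (19, 13, 22)  # -> c = 19, a = 13, n = 22
c, a = (a, c)  # -> c = 13, a = 19
a, n = (n, a)  # -> a = 22, n = 19

Answer: 19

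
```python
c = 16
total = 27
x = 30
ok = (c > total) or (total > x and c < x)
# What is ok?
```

Trace (tracking ok):
c = 16  # -> c = 16
total = 27  # -> total = 27
x = 30  # -> x = 30
ok = c > total or (total > x and c < x)  # -> ok = False

Answer: False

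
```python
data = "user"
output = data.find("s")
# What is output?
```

Trace (tracking output):
data = 'user'  # -> data = 'user'
output = data.find('s')  # -> output = 1

Answer: 1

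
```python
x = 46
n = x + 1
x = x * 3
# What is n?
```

Trace (tracking n):
x = 46  # -> x = 46
n = x + 1  # -> n = 47
x = x * 3  # -> x = 138

Answer: 47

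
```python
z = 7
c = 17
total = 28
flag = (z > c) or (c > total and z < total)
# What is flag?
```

Trace (tracking flag):
z = 7  # -> z = 7
c = 17  # -> c = 17
total = 28  # -> total = 28
flag = z > c or (c > total and z < total)  # -> flag = False

Answer: False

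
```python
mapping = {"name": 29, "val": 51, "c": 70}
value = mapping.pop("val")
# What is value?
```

Trace (tracking value):
mapping = {'name': 29, 'val': 51, 'c': 70}  # -> mapping = {'name': 29, 'val': 51, 'c': 70}
value = mapping.pop('val')  # -> value = 51

Answer: 51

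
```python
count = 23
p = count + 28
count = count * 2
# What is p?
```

Answer: 51

Derivation:
Trace (tracking p):
count = 23  # -> count = 23
p = count + 28  # -> p = 51
count = count * 2  # -> count = 46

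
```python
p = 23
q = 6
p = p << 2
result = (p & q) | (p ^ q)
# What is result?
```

Trace (tracking result):
p = 23  # -> p = 23
q = 6  # -> q = 6
p = p << 2  # -> p = 92
result = p & q | p ^ q  # -> result = 94

Answer: 94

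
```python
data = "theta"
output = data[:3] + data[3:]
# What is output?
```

Trace (tracking output):
data = 'theta'  # -> data = 'theta'
output = data[:3] + data[3:]  # -> output = 'theta'

Answer: 'theta'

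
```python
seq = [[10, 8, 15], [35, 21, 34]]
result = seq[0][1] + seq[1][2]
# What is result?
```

Trace (tracking result):
seq = [[10, 8, 15], [35, 21, 34]]  # -> seq = [[10, 8, 15], [35, 21, 34]]
result = seq[0][1] + seq[1][2]  # -> result = 42

Answer: 42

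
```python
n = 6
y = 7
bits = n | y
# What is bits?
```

Trace (tracking bits):
n = 6  # -> n = 6
y = 7  # -> y = 7
bits = n | y  # -> bits = 7

Answer: 7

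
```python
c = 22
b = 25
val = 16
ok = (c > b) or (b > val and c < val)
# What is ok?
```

Trace (tracking ok):
c = 22  # -> c = 22
b = 25  # -> b = 25
val = 16  # -> val = 16
ok = c > b or (b > val and c < val)  # -> ok = False

Answer: False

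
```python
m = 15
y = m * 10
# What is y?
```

Answer: 150

Derivation:
Trace (tracking y):
m = 15  # -> m = 15
y = m * 10  # -> y = 150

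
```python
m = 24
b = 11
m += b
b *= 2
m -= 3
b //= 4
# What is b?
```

Answer: 5

Derivation:
Trace (tracking b):
m = 24  # -> m = 24
b = 11  # -> b = 11
m += b  # -> m = 35
b *= 2  # -> b = 22
m -= 3  # -> m = 32
b //= 4  # -> b = 5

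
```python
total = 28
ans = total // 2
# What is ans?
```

Answer: 14

Derivation:
Trace (tracking ans):
total = 28  # -> total = 28
ans = total // 2  # -> ans = 14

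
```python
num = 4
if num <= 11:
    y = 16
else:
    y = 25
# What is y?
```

Answer: 16

Derivation:
Trace (tracking y):
num = 4  # -> num = 4
if num <= 11:  # condition is True
    y = 16  # -> y = 16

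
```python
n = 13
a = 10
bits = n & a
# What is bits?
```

Trace (tracking bits):
n = 13  # -> n = 13
a = 10  # -> a = 10
bits = n & a  # -> bits = 8

Answer: 8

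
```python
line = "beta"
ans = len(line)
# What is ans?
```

Trace (tracking ans):
line = 'beta'  # -> line = 'beta'
ans = len(line)  # -> ans = 4

Answer: 4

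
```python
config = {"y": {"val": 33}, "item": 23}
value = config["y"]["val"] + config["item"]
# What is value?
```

Answer: 56

Derivation:
Trace (tracking value):
config = {'y': {'val': 33}, 'item': 23}  # -> config = {'y': {'val': 33}, 'item': 23}
value = config['y']['val'] + config['item']  # -> value = 56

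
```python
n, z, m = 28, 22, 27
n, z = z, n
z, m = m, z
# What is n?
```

Trace (tracking n):
n, z, m = (28, 22, 27)  # -> n = 28, z = 22, m = 27
n, z = (z, n)  # -> n = 22, z = 28
z, m = (m, z)  # -> z = 27, m = 28

Answer: 22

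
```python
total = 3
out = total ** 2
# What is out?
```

Trace (tracking out):
total = 3  # -> total = 3
out = total ** 2  # -> out = 9

Answer: 9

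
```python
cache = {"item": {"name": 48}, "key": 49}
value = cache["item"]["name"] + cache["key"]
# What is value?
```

Trace (tracking value):
cache = {'item': {'name': 48}, 'key': 49}  # -> cache = {'item': {'name': 48}, 'key': 49}
value = cache['item']['name'] + cache['key']  # -> value = 97

Answer: 97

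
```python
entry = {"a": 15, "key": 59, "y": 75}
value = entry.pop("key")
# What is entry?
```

Trace (tracking entry):
entry = {'a': 15, 'key': 59, 'y': 75}  # -> entry = {'a': 15, 'key': 59, 'y': 75}
value = entry.pop('key')  # -> value = 59

Answer: {'a': 15, 'y': 75}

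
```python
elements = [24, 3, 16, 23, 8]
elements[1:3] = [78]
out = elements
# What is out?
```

Answer: [24, 78, 23, 8]

Derivation:
Trace (tracking out):
elements = [24, 3, 16, 23, 8]  # -> elements = [24, 3, 16, 23, 8]
elements[1:3] = [78]  # -> elements = [24, 78, 23, 8]
out = elements  # -> out = [24, 78, 23, 8]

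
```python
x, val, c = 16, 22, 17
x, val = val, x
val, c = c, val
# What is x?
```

Answer: 22

Derivation:
Trace (tracking x):
x, val, c = (16, 22, 17)  # -> x = 16, val = 22, c = 17
x, val = (val, x)  # -> x = 22, val = 16
val, c = (c, val)  # -> val = 17, c = 16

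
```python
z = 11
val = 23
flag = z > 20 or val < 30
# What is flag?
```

Answer: True

Derivation:
Trace (tracking flag):
z = 11  # -> z = 11
val = 23  # -> val = 23
flag = z > 20 or val < 30  # -> flag = True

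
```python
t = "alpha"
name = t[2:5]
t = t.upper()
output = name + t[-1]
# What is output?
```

Answer: 'phaA'

Derivation:
Trace (tracking output):
t = 'alpha'  # -> t = 'alpha'
name = t[2:5]  # -> name = 'pha'
t = t.upper()  # -> t = 'ALPHA'
output = name + t[-1]  # -> output = 'phaA'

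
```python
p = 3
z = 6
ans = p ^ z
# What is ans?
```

Trace (tracking ans):
p = 3  # -> p = 3
z = 6  # -> z = 6
ans = p ^ z  # -> ans = 5

Answer: 5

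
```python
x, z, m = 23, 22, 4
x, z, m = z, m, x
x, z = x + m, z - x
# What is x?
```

Trace (tracking x):
x, z, m = (23, 22, 4)  # -> x = 23, z = 22, m = 4
x, z, m = (z, m, x)  # -> x = 22, z = 4, m = 23
x, z = (x + m, z - x)  # -> x = 45, z = -18

Answer: 45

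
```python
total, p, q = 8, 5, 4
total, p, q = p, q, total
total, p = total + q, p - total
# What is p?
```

Trace (tracking p):
total, p, q = (8, 5, 4)  # -> total = 8, p = 5, q = 4
total, p, q = (p, q, total)  # -> total = 5, p = 4, q = 8
total, p = (total + q, p - total)  # -> total = 13, p = -1

Answer: -1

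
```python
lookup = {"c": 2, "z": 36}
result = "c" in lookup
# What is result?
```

Trace (tracking result):
lookup = {'c': 2, 'z': 36}  # -> lookup = {'c': 2, 'z': 36}
result = 'c' in lookup  # -> result = True

Answer: True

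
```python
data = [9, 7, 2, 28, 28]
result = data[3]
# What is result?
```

Trace (tracking result):
data = [9, 7, 2, 28, 28]  # -> data = [9, 7, 2, 28, 28]
result = data[3]  # -> result = 28

Answer: 28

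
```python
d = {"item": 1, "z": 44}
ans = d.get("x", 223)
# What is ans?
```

Answer: 223

Derivation:
Trace (tracking ans):
d = {'item': 1, 'z': 44}  # -> d = {'item': 1, 'z': 44}
ans = d.get('x', 223)  # -> ans = 223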